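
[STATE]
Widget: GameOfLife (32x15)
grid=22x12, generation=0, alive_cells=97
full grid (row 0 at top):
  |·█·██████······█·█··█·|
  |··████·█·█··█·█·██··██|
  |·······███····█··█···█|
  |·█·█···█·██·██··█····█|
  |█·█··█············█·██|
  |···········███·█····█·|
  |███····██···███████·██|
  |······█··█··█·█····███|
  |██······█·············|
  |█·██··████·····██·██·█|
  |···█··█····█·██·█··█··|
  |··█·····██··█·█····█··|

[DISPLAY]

Gen: 0                          
·█·██████······█·█··█·          
··████·█·█··█·█·██··██          
·······███····█··█···█          
·█·█···█·██·██··█····█          
█·█··█············█·██          
···········███·█····█·          
███····██···███████·██          
······█··█··█·█····███          
██······█·············          
█·██··████·····██·██·█          
···█··█····█·██·█··█··          
··█·····██··█·█····█··          
                                
                                


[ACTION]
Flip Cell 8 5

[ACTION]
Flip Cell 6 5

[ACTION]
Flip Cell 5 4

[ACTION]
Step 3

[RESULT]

Gen: 3                          
··············█·█···█·          
······██···██········█          
·██······█······█··██·          
███···········█···█··█          
██····██···██·█···█··█          
██······███····█·██·██          
██··················█·          
█···················█·          
█·····█··█·········█·█          
██·······█··█······███          
······██···███·█···██·          
··········████·█······          
                                
                                


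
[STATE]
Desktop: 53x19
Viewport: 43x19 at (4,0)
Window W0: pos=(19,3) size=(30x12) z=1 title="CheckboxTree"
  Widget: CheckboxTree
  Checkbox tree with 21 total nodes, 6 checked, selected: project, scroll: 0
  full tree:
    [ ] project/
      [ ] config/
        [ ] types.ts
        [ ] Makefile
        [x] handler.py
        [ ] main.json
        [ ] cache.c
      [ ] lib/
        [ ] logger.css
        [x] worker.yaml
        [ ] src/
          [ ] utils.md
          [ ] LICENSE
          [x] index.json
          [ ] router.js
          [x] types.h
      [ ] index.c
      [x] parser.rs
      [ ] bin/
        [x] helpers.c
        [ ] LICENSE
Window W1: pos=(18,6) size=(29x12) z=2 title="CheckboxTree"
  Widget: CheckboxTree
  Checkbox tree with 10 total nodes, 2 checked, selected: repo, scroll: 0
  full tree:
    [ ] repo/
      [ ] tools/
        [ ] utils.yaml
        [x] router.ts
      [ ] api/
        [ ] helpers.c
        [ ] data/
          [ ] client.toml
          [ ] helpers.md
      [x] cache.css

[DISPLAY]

                                           
                                           
                                           
               ┏━━━━━━━━━━━━━━━━━━━━━━━━━━━
               ┃ CheckboxTree              
               ┠───────────────────────────
              ┏━━━━━━━━━━━━━━━━━━━━━━━━━━━┓
              ┃ CheckboxTree              ┃
              ┠───────────────────────────┨
              ┃>[-] repo/                 ┃
              ┃   [-] tools/              ┃
              ┃     [ ] utils.yaml        ┃
              ┃     [x] router.ts         ┃
              ┃   [ ] api/                ┃
              ┃     [ ] helpers.c         ┃
              ┃     [ ] data/             ┃
              ┃       [ ] client.toml     ┃
              ┗━━━━━━━━━━━━━━━━━━━━━━━━━━━┛
                                           


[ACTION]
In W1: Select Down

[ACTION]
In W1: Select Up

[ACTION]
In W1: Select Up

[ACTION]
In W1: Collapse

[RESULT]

                                           
                                           
                                           
               ┏━━━━━━━━━━━━━━━━━━━━━━━━━━━
               ┃ CheckboxTree              
               ┠───────────────────────────
              ┏━━━━━━━━━━━━━━━━━━━━━━━━━━━┓
              ┃ CheckboxTree              ┃
              ┠───────────────────────────┨
              ┃>[-] repo/                 ┃
              ┃                           ┃
              ┃                           ┃
              ┃                           ┃
              ┃                           ┃
              ┃                           ┃
              ┃                           ┃
              ┃                           ┃
              ┗━━━━━━━━━━━━━━━━━━━━━━━━━━━┛
                                           


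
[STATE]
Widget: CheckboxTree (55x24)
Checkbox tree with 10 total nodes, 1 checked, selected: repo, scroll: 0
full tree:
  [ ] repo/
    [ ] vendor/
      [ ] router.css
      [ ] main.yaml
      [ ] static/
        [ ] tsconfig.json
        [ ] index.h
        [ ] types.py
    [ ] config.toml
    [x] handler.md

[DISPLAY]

>[-] repo/                                             
   [ ] vendor/                                         
     [ ] router.css                                    
     [ ] main.yaml                                     
     [ ] static/                                       
       [ ] tsconfig.json                               
       [ ] index.h                                     
       [ ] types.py                                    
   [ ] config.toml                                     
   [x] handler.md                                      
                                                       
                                                       
                                                       
                                                       
                                                       
                                                       
                                                       
                                                       
                                                       
                                                       
                                                       
                                                       
                                                       
                                                       


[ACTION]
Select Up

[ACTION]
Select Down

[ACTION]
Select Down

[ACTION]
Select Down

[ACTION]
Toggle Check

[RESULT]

 [-] repo/                                             
   [-] vendor/                                         
     [ ] router.css                                    
>    [x] main.yaml                                     
     [ ] static/                                       
       [ ] tsconfig.json                               
       [ ] index.h                                     
       [ ] types.py                                    
   [ ] config.toml                                     
   [x] handler.md                                      
                                                       
                                                       
                                                       
                                                       
                                                       
                                                       
                                                       
                                                       
                                                       
                                                       
                                                       
                                                       
                                                       
                                                       


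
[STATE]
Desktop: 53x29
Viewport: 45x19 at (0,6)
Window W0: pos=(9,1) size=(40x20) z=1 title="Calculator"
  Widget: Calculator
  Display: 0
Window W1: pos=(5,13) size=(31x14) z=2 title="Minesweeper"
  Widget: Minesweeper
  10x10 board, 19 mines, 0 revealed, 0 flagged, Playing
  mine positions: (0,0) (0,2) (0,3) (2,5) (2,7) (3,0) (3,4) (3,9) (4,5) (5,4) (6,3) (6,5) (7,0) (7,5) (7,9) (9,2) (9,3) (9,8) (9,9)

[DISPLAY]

         ┃│ 7 │ 8 │ 9 │ ÷ │                  
         ┃├───┼───┼───┼───┤                  
         ┃│ 4 │ 5 │ 6 │ × │                  
         ┃├───┼───┼───┼───┤                  
         ┃│ 1 │ 2 │ 3 │ - │                  
         ┃├───┼───┼───┼───┤                  
         ┃│ 0 │ . │ = │ + │                  
     ┏━━━━━━━━━━━━━━━━━━━━━━━━━━━━━┓         
     ┃ Minesweeper                 ┃         
     ┠─────────────────────────────┨         
     ┃■■■■■■■■■■                   ┃         
     ┃■■■■■■■■■■                   ┃         
     ┃■■■■■■■■■■                   ┃         
     ┃■■■■■■■■■■                   ┃         
     ┃■■■■■■■■■■                   ┃━━━━━━━━━
     ┃■■■■■■■■■■                   ┃         
     ┃■■■■■■■■■■                   ┃         
     ┃■■■■■■■■■■                   ┃         
     ┃■■■■■■■■■■                   ┃         


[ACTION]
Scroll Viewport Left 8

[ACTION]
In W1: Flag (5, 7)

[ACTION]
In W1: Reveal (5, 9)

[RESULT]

         ┃│ 7 │ 8 │ 9 │ ÷ │                  
         ┃├───┼───┼───┼───┤                  
         ┃│ 4 │ 5 │ 6 │ × │                  
         ┃├───┼───┼───┼───┤                  
         ┃│ 1 │ 2 │ 3 │ - │                  
         ┃├───┼───┼───┼───┤                  
         ┃│ 0 │ . │ = │ + │                  
     ┏━━━━━━━━━━━━━━━━━━━━━━━━━━━━━┓         
     ┃ Minesweeper                 ┃         
     ┠─────────────────────────────┨         
     ┃■■■■■■■■■■                   ┃         
     ┃■■■■■■■■■■                   ┃         
     ┃■■■■■■■■■■                   ┃         
     ┃■■■■■■312■                   ┃         
     ┃■■■■■■1 11                   ┃━━━━━━━━━
     ┃■■■■■■2                      ┃         
     ┃■■■■■■2 11                   ┃         
     ┃■■■■■■2 1■                   ┃         
     ┃■■■■■■113■                   ┃         


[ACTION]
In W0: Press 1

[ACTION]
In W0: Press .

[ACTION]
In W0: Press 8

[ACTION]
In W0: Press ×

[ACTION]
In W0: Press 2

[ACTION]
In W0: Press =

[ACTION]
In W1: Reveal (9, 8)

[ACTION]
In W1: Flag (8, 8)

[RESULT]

         ┃│ 7 │ 8 │ 9 │ ÷ │                  
         ┃├───┼───┼───┼───┤                  
         ┃│ 4 │ 5 │ 6 │ × │                  
         ┃├───┼───┼───┼───┤                  
         ┃│ 1 │ 2 │ 3 │ - │                  
         ┃├───┼───┼───┼───┤                  
         ┃│ 0 │ . │ = │ + │                  
     ┏━━━━━━━━━━━━━━━━━━━━━━━━━━━━━┓         
     ┃ Minesweeper                 ┃         
     ┠─────────────────────────────┨         
     ┃✹■✹✹■■■■■■                   ┃         
     ┃■■■■■■■■■■                   ┃         
     ┃■■■■■✹■✹■■                   ┃         
     ┃✹■■■✹■312✹                   ┃         
     ┃■■■■■✹1 11                   ┃━━━━━━━━━
     ┃■■■■✹■2                      ┃         
     ┃■■■✹■✹2 11                   ┃         
     ┃✹■■■■✹2 1✹                   ┃         
     ┃■■■■■■113■                   ┃         


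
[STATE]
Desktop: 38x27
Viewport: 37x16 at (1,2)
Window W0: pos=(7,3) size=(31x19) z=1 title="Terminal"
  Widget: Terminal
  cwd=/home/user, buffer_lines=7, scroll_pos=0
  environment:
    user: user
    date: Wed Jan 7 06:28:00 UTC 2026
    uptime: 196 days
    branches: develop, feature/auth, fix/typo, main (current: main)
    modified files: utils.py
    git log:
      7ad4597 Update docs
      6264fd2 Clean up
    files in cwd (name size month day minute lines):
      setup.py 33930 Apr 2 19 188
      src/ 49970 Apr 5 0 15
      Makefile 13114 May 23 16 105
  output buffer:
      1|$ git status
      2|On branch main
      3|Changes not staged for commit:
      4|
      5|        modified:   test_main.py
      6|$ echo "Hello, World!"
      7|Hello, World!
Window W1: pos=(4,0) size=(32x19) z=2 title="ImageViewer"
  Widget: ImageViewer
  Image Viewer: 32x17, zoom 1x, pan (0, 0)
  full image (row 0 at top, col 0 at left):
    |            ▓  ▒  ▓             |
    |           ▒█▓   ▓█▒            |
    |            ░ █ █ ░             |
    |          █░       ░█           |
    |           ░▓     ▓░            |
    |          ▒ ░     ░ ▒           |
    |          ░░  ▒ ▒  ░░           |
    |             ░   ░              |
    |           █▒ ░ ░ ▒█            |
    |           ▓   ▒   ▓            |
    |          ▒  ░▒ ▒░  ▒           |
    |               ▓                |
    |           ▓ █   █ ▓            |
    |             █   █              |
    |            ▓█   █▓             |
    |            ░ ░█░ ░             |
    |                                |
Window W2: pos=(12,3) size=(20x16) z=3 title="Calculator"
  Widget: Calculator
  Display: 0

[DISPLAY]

   ┠──────────────────────────────┨  
   ┃       ┏━━━━━━━━━━━━━━━━━━┓   ┃━┓
   ┃       ┃ Calculator       ┃   ┃ ┃
   ┃       ┠──────────────────┨   ┃─┨
   ┃       ┃                 0┃   ┃ ┃
   ┃       ┃┌───┬───┬───┬───┐ ┃   ┃ ┃
   ┃       ┃│ 7 │ 8 │ 9 │ ÷ │ ┃   ┃t┃
   ┃       ┃├───┼───┼───┼───┤ ┃   ┃ ┃
   ┃       ┃│ 4 │ 5 │ 6 │ × │ ┃   ┃n┃
   ┃       ┃├───┼───┼───┼───┤ ┃   ┃ ┃
   ┃       ┃│ 1 │ 2 │ 3 │ - │ ┃   ┃ ┃
   ┃       ┃├───┼───┼───┼───┤ ┃   ┃ ┃
   ┃       ┃│ 0 │ . │ = │ + │ ┃   ┃ ┃
   ┃       ┃├───┼───┼───┼───┤ ┃   ┃ ┃
   ┃       ┃│ C │ MC│ MR│ M+│ ┃   ┃ ┃
   ┃       ┃└───┴───┴───┴───┘ ┃   ┃ ┃


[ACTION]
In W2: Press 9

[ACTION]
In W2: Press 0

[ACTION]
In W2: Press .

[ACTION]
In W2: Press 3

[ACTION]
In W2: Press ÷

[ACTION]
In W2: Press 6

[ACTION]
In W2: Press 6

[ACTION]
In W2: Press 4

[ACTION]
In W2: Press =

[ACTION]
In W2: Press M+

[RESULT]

   ┠──────────────────────────────┨  
   ┃       ┏━━━━━━━━━━━━━━━━━━┓   ┃━┓
   ┃       ┃ Calculator       ┃   ┃ ┃
   ┃       ┠──────────────────┨   ┃─┨
   ┃       ┃      0.1359939759┃   ┃ ┃
   ┃       ┃┌───┬───┬───┬───┐ ┃   ┃ ┃
   ┃       ┃│ 7 │ 8 │ 9 │ ÷ │ ┃   ┃t┃
   ┃       ┃├───┼───┼───┼───┤ ┃   ┃ ┃
   ┃       ┃│ 4 │ 5 │ 6 │ × │ ┃   ┃n┃
   ┃       ┃├───┼───┼───┼───┤ ┃   ┃ ┃
   ┃       ┃│ 1 │ 2 │ 3 │ - │ ┃   ┃ ┃
   ┃       ┃├───┼───┼───┼───┤ ┃   ┃ ┃
   ┃       ┃│ 0 │ . │ = │ + │ ┃   ┃ ┃
   ┃       ┃├───┼───┼───┼───┤ ┃   ┃ ┃
   ┃       ┃│ C │ MC│ MR│ M+│ ┃   ┃ ┃
   ┃       ┃└───┴───┴───┴───┘ ┃   ┃ ┃


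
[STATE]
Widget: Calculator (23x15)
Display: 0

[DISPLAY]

                      0
┌───┬───┬───┬───┐      
│ 7 │ 8 │ 9 │ ÷ │      
├───┼───┼───┼───┤      
│ 4 │ 5 │ 6 │ × │      
├───┼───┼───┼───┤      
│ 1 │ 2 │ 3 │ - │      
├───┼───┼───┼───┤      
│ 0 │ . │ = │ + │      
├───┼───┼───┼───┤      
│ C │ MC│ MR│ M+│      
└───┴───┴───┴───┘      
                       
                       
                       


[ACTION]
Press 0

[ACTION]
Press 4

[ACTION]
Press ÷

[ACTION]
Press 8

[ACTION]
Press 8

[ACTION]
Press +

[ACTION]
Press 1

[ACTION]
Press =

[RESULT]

            1.045454545
┌───┬───┬───┬───┐      
│ 7 │ 8 │ 9 │ ÷ │      
├───┼───┼───┼───┤      
│ 4 │ 5 │ 6 │ × │      
├───┼───┼───┼───┤      
│ 1 │ 2 │ 3 │ - │      
├───┼───┼───┼───┤      
│ 0 │ . │ = │ + │      
├───┼───┼───┼───┤      
│ C │ MC│ MR│ M+│      
└───┴───┴───┴───┘      
                       
                       
                       


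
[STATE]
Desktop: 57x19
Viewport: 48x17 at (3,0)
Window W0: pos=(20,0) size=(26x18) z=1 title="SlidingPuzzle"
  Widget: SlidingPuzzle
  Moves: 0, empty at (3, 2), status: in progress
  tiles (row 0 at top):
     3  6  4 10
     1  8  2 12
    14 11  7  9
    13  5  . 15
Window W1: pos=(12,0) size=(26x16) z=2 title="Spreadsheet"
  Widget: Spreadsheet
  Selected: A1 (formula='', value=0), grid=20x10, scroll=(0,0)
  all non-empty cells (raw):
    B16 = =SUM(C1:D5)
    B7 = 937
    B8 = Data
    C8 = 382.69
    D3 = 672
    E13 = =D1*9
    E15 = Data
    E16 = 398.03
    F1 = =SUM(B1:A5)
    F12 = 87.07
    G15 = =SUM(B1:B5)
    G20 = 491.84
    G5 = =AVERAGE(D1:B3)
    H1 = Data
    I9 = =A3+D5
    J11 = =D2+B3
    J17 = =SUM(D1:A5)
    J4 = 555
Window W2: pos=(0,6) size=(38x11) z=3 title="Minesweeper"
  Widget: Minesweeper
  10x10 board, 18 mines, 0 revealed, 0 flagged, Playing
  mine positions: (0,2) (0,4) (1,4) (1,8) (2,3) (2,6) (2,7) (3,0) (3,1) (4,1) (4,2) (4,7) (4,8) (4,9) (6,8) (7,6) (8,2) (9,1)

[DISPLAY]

         ┏━━━━━━━━━━━━━━━━━━━━━━━━┓━━━━━━━┓     
         ┃ Spreadsheet            ┃       ┃     
         ┠────────────────────────┨───────┨     
         ┃A1:                     ┃───┐   ┃     
         ┃       A       B       C┃10 │   ┃     
         ┃------------------------┃───┤   ┃     
━━━━━━━━━━━━━━━━━━━━━━━━━━━━━━━━━━┓12 │   ┃     
inesweeper                        ┃───┤   ┃     
──────────────────────────────────┨ 9 │   ┃     
■■■■■■■■                          ┃───┤   ┃     
■■■■■■■■                          ┃15 │   ┃     
■■■■■■■■                          ┃───┘   ┃     
■■■■■■■■                          ┃       ┃     
■■■■■■■■                          ┃       ┃     
■■■■■■■■                          ┃       ┃     
■■■■■■■■                          ┃       ┃     
━━━━━━━━━━━━━━━━━━━━━━━━━━━━━━━━━━┛       ┃     


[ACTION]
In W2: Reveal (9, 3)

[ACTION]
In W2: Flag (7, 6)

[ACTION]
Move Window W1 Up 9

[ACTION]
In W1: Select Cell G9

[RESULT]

         ┏━━━━━━━━━━━━━━━━━━━━━━━━┓━━━━━━━┓     
         ┃ Spreadsheet            ┃       ┃     
         ┠────────────────────────┨───────┨     
         ┃G9:                     ┃───┐   ┃     
         ┃       A       B       C┃10 │   ┃     
         ┃------------------------┃───┤   ┃     
━━━━━━━━━━━━━━━━━━━━━━━━━━━━━━━━━━┓12 │   ┃     
inesweeper                        ┃───┤   ┃     
──────────────────────────────────┨ 9 │   ┃     
■■■■■■■■                          ┃───┤   ┃     
■■■■■■■■                          ┃15 │   ┃     
■■■■■■■■                          ┃───┘   ┃     
■■■■■■■■                          ┃       ┃     
■■■■■■■■                          ┃       ┃     
■■■■■■■■                          ┃       ┃     
■■■■■■■■                          ┃       ┃     
━━━━━━━━━━━━━━━━━━━━━━━━━━━━━━━━━━┛       ┃     


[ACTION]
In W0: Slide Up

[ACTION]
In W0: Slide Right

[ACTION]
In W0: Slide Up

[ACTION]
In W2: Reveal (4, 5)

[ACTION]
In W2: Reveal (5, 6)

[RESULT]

         ┏━━━━━━━━━━━━━━━━━━━━━━━━┓━━━━━━━┓     
         ┃ Spreadsheet            ┃       ┃     
         ┠────────────────────────┨───────┨     
         ┃G9:                     ┃───┐   ┃     
         ┃       A       B       C┃10 │   ┃     
         ┃------------------------┃───┤   ┃     
━━━━━━━━━━━━━━━━━━━━━━━━━━━━━━━━━━┓12 │   ┃     
inesweeper                        ┃───┤   ┃     
──────────────────────────────────┨ 9 │   ┃     
■■■■■■■■                          ┃───┤   ┃     
■■■■■■■■                          ┃15 │   ┃     
■■■■■■■■                          ┃───┘   ┃     
■2113■■■                          ┃       ┃     
■1  1■■■                          ┃       ┃     
21  1■■■                          ┃       ┃     
   11■■■                          ┃       ┃     
━━━━━━━━━━━━━━━━━━━━━━━━━━━━━━━━━━┛       ┃     


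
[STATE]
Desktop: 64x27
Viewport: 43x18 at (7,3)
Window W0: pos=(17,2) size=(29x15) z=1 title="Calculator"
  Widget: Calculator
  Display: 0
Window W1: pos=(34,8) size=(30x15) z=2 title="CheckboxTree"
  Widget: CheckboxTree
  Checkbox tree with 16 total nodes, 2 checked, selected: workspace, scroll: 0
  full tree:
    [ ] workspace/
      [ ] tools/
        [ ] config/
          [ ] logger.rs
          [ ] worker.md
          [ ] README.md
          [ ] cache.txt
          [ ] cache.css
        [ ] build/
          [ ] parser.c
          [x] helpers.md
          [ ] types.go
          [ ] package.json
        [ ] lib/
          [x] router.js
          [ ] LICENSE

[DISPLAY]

          ┃ Calculator                ┃    
          ┠───────────────────────────┨    
          ┃                          0┃    
          ┃┌───┬───┬───┬───┐          ┃    
          ┃│ 7 │ 8 │ 9 │ ÷ │          ┃    
          ┃├───┼───┼───┼───┏━━━━━━━━━━━━━━━
          ┃│ 4 │ 5 │ 6 │ × ┃ CheckboxTree  
          ┃├───┼───┼───┼───┠───────────────
          ┃│ 1 │ 2 │ 3 │ - ┃>[-] workspace/
          ┃├───┼───┼───┼───┃   [-] tools/  
          ┃│ 0 │ . │ = │ + ┃     [ ] config
          ┃├───┼───┼───┼───┃       [ ] logg
          ┃│ C │ MC│ MR│ M+┃       [ ] work
          ┗━━━━━━━━━━━━━━━━┃       [ ] READ
                           ┃       [ ] cach
                           ┃       [ ] cach
                           ┃     [-] build/
                           ┃       [ ] pars


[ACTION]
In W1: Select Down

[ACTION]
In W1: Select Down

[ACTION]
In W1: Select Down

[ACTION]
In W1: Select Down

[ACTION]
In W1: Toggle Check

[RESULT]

          ┃ Calculator                ┃    
          ┠───────────────────────────┨    
          ┃                          0┃    
          ┃┌───┬───┬───┬───┐          ┃    
          ┃│ 7 │ 8 │ 9 │ ÷ │          ┃    
          ┃├───┼───┼───┼───┏━━━━━━━━━━━━━━━
          ┃│ 4 │ 5 │ 6 │ × ┃ CheckboxTree  
          ┃├───┼───┼───┼───┠───────────────
          ┃│ 1 │ 2 │ 3 │ - ┃ [-] workspace/
          ┃├───┼───┼───┼───┃   [-] tools/  
          ┃│ 0 │ . │ = │ + ┃     [-] config
          ┃├───┼───┼───┼───┃       [ ] logg
          ┃│ C │ MC│ MR│ M+┃>      [x] work
          ┗━━━━━━━━━━━━━━━━┃       [ ] READ
                           ┃       [ ] cach
                           ┃       [ ] cach
                           ┃     [-] build/
                           ┃       [ ] pars


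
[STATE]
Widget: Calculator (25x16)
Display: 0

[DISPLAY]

                        0
┌───┬───┬───┬───┐        
│ 7 │ 8 │ 9 │ ÷ │        
├───┼───┼───┼───┤        
│ 4 │ 5 │ 6 │ × │        
├───┼───┼───┼───┤        
│ 1 │ 2 │ 3 │ - │        
├───┼───┼───┼───┤        
│ 0 │ . │ = │ + │        
├───┼───┼───┼───┤        
│ C │ MC│ MR│ M+│        
└───┴───┴───┴───┘        
                         
                         
                         
                         


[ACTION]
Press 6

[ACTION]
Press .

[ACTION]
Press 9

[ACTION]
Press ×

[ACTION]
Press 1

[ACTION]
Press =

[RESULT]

                      6.9
┌───┬───┬───┬───┐        
│ 7 │ 8 │ 9 │ ÷ │        
├───┼───┼───┼───┤        
│ 4 │ 5 │ 6 │ × │        
├───┼───┼───┼───┤        
│ 1 │ 2 │ 3 │ - │        
├───┼───┼───┼───┤        
│ 0 │ . │ = │ + │        
├───┼───┼───┼───┤        
│ C │ MC│ MR│ M+│        
└───┴───┴───┴───┘        
                         
                         
                         
                         


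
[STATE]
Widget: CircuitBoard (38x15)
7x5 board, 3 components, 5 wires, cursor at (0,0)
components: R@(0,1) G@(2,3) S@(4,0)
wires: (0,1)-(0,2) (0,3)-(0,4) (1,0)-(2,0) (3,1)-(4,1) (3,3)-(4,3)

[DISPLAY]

   0 1 2 3 4 5 6                      
0  [.]  R ─ ·   · ─ ·                 
                                      
1   ·                                 
    │                                 
2   ·           G                     
                                      
3       ·       ·                     
        │       │                     
4   S   ·       ·                     
Cursor: (0,0)                         
                                      
                                      
                                      
                                      


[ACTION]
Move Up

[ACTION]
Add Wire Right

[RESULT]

   0 1 2 3 4 5 6                      
0  [.]─ R ─ ·   · ─ ·                 
                                      
1   ·                                 
    │                                 
2   ·           G                     
                                      
3       ·       ·                     
        │       │                     
4   S   ·       ·                     
Cursor: (0,0)                         
                                      
                                      
                                      
                                      


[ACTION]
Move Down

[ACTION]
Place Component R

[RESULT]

   0 1 2 3 4 5 6                      
0   · ─ R ─ ·   · ─ ·                 
                                      
1  [R]                                
    │                                 
2   ·           G                     
                                      
3       ·       ·                     
        │       │                     
4   S   ·       ·                     
Cursor: (1,0)                         
                                      
                                      
                                      
                                      


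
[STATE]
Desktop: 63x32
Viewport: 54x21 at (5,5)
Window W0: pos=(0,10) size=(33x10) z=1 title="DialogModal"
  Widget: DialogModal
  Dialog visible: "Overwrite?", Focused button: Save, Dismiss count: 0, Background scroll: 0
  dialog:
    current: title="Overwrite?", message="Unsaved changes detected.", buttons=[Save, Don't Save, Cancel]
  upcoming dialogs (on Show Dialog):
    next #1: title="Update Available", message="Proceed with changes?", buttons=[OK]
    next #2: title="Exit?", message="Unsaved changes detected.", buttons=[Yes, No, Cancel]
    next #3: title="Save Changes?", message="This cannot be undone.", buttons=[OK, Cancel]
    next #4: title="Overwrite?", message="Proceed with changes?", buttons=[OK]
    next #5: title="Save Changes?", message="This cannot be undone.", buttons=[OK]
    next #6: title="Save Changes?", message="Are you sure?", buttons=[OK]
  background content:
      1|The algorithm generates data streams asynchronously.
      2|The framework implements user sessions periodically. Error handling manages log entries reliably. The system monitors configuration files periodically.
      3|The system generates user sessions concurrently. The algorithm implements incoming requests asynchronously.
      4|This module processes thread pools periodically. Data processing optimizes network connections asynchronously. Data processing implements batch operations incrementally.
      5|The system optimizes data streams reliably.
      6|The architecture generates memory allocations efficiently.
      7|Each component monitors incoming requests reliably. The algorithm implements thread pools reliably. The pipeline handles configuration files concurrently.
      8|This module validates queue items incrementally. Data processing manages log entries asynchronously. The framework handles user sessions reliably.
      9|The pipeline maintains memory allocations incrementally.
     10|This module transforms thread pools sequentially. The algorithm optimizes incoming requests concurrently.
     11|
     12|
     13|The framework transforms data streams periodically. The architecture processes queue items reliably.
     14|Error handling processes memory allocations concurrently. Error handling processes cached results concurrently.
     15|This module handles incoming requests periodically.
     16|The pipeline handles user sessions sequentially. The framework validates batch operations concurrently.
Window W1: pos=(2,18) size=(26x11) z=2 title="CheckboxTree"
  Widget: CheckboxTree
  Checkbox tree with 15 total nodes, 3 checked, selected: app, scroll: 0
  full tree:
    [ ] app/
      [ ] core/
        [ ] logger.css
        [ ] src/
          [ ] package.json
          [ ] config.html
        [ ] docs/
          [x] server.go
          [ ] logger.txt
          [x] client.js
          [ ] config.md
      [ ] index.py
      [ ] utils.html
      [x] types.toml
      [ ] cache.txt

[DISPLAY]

                                                      
                                                      
                                                      
                                                      
                                                      
━━━━━━━━━━━━━━━━━━━━━━━━━━━┓                          
logModal                   ┃                          
───────────────────────────┨                          
────────────────────────┐st┃                          
       Overwrite?       │ s┃                          
nsaved changes detected.│si┃                          
Save]  Don't Save   Canc│po┃                          
────────────────────────┘ea┃                          
━━━━━━━━━━━━━━━━━━━━━━┓memo┃                          
heckboxTree           ┃━━━━┛                          
──────────────────────┨                               
-] app/               ┃                               
 [-] core/            ┃                               
   [ ] logger.css     ┃                               
   [ ] src/           ┃                               
     [ ] package.json ┃                               


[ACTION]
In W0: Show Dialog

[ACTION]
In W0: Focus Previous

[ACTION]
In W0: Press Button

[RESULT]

                                                      
                                                      
                                                      
                                                      
                                                      
━━━━━━━━━━━━━━━━━━━━━━━━━━━┓                          
logModal                   ┃                          
───────────────────────────┨                          
algorithm generates data st┃                          
framework implements user s┃                          
system generates user sessi┃                          
 module processes thread po┃                          
system optimizes data strea┃                          
━━━━━━━━━━━━━━━━━━━━━━┓memo┃                          
heckboxTree           ┃━━━━┛                          
──────────────────────┨                               
-] app/               ┃                               
 [-] core/            ┃                               
   [ ] logger.css     ┃                               
   [ ] src/           ┃                               
     [ ] package.json ┃                               


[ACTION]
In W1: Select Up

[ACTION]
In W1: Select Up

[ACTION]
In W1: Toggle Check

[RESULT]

                                                      
                                                      
                                                      
                                                      
                                                      
━━━━━━━━━━━━━━━━━━━━━━━━━━━┓                          
logModal                   ┃                          
───────────────────────────┨                          
algorithm generates data st┃                          
framework implements user s┃                          
system generates user sessi┃                          
 module processes thread po┃                          
system optimizes data strea┃                          
━━━━━━━━━━━━━━━━━━━━━━┓memo┃                          
heckboxTree           ┃━━━━┛                          
──────────────────────┨                               
x] app/               ┃                               
 [x] core/            ┃                               
   [x] logger.css     ┃                               
   [x] src/           ┃                               
     [x] package.json ┃                               


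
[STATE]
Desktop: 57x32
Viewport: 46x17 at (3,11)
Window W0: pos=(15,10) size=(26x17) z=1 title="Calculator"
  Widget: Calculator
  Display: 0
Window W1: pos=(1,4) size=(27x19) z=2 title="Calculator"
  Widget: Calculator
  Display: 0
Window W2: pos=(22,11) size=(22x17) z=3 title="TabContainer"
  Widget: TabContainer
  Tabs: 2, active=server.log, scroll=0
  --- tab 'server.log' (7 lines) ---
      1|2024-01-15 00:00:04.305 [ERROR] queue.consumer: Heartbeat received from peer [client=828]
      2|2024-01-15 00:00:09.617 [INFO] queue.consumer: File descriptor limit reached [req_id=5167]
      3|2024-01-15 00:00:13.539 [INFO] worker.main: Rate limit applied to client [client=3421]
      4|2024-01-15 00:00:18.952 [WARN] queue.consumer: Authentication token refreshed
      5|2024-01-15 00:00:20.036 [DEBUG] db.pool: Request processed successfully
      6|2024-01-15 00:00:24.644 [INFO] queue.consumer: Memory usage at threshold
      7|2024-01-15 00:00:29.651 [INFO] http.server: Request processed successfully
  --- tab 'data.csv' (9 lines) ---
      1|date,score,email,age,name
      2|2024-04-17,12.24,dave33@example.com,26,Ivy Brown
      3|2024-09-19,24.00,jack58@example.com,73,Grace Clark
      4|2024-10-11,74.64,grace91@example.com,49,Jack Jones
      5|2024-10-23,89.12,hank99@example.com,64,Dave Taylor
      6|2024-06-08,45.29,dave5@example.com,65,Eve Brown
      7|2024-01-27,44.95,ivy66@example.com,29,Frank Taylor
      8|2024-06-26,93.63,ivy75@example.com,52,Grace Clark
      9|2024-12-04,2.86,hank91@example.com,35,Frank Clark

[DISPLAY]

 4 │ 5 │ 6 │ × │   ┏━━━━━━━━━━━━━━━━━━━━┓     
───┼───┼───┼───┤   ┃ TabContainer       ┃     
 1 │ 2 │ 3 │ - │   ┠────────────────────┨     
───┼───┼───┼───┤   ┃[server.log]│ data.c┃     
 0 │ . │ = │ + │   ┃────────────────────┃     
───┼───┼───┼───┤   ┃2024-01-15 00:00:04.┃     
 C │ MC│ MR│ M+│   ┃2024-01-15 00:00:09.┃     
───┴───┴───┴───┘   ┃2024-01-15 00:00:13.┃     
                   ┃2024-01-15 00:00:18.┃     
                   ┃2024-01-15 00:00:20.┃     
                   ┃2024-01-15 00:00:24.┃     
━━━━━━━━━━━━━━━━━━━┃2024-01-15 00:00:29.┃     
            ┃│ C │ ┃                    ┃     
            ┃└───┴─┃                    ┃     
            ┃      ┃                    ┃     
            ┗━━━━━━┃                    ┃     
                   ┗━━━━━━━━━━━━━━━━━━━━┛     


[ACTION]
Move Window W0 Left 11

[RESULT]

 4 │ 5 │ 6 │ × │   ┏━━━━━━━━━━━━━━━━━━━━┓     
───┼───┼───┼───┤   ┃ TabContainer       ┃     
 1 │ 2 │ 3 │ - │   ┠────────────────────┨     
───┼───┼───┼───┤   ┃[server.log]│ data.c┃     
 0 │ . │ = │ + │   ┃────────────────────┃     
───┼───┼───┼───┤   ┃2024-01-15 00:00:04.┃     
 C │ MC│ MR│ M+│   ┃2024-01-15 00:00:09.┃     
───┴───┴───┴───┘   ┃2024-01-15 00:00:13.┃     
                   ┃2024-01-15 00:00:18.┃     
                   ┃2024-01-15 00:00:20.┃     
                   ┃2024-01-15 00:00:24.┃     
━━━━━━━━━━━━━━━━━━━┃2024-01-15 00:00:29.┃     
 ┃│ C │ MC│ MR│ M+│┃                    ┃     
 ┃└───┴───┴───┴───┘┃                    ┃     
 ┃                 ┃                    ┃     
 ┗━━━━━━━━━━━━━━━━━┃                    ┃     
                   ┗━━━━━━━━━━━━━━━━━━━━┛     


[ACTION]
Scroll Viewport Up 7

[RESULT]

━━━━━━━━━━━━━━━━━━━━━━━━┓                     
Calculator              ┃                     
────────────────────────┨                     
                       0┃                     
───┬───┬───┬───┐        ┃                     
 7 │ 8 │ 9 │ ÷ │        ┃                     
───┼───┼───┼───┤        ┃━┓                   
 4 │ 5 │ 6 │ × │   ┏━━━━━━━━━━━━━━━━━━━━┓     
───┼───┼───┼───┤   ┃ TabContainer       ┃     
 1 │ 2 │ 3 │ - │   ┠────────────────────┨     
───┼───┼───┼───┤   ┃[server.log]│ data.c┃     
 0 │ . │ = │ + │   ┃────────────────────┃     
───┼───┼───┼───┤   ┃2024-01-15 00:00:04.┃     
 C │ MC│ MR│ M+│   ┃2024-01-15 00:00:09.┃     
───┴───┴───┴───┘   ┃2024-01-15 00:00:13.┃     
                   ┃2024-01-15 00:00:18.┃     
                   ┃2024-01-15 00:00:20.┃     


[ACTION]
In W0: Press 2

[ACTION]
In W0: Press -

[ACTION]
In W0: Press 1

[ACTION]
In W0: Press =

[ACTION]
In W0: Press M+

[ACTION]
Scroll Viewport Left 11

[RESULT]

 ┏━━━━━━━━━━━━━━━━━━━━━━━━━┓                  
 ┃ Calculator              ┃                  
 ┠─────────────────────────┨                  
 ┃                        0┃                  
 ┃┌───┬───┬───┬───┐        ┃                  
 ┃│ 7 │ 8 │ 9 │ ÷ │        ┃                  
 ┃├───┼───┼───┼───┤        ┃━┓                
 ┃│ 4 │ 5 │ 6 │ × │   ┏━━━━━━━━━━━━━━━━━━━━┓  
 ┃├───┼───┼───┼───┤   ┃ TabContainer       ┃  
 ┃│ 1 │ 2 │ 3 │ - │   ┠────────────────────┨  
 ┃├───┼───┼───┼───┤   ┃[server.log]│ data.c┃  
 ┃│ 0 │ . │ = │ + │   ┃────────────────────┃  
 ┃├───┼───┼───┼───┤   ┃2024-01-15 00:00:04.┃  
 ┃│ C │ MC│ MR│ M+│   ┃2024-01-15 00:00:09.┃  
 ┃└───┴───┴───┴───┘   ┃2024-01-15 00:00:13.┃  
 ┃                    ┃2024-01-15 00:00:18.┃  
 ┃                    ┃2024-01-15 00:00:20.┃  
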